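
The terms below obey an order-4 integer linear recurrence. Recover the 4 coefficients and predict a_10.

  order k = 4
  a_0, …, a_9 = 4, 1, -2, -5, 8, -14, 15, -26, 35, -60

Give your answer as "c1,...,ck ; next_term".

  a_4 = -1·-5 + 1·-2 + 1·1 + 1·4 = 8
  a_5 = -1·8 + 1·-5 + 1·-2 + 1·1 = -14
  a_6 = -1·-14 + 1·8 + 1·-5 + 1·-2 = 15
  a_7 = -1·15 + 1·-14 + 1·8 + 1·-5 = -26
  a_8 = -1·-26 + 1·15 + 1·-14 + 1·8 = 35
  a_9 = -1·35 + 1·-26 + 1·15 + 1·-14 = -60
  a_10 = -1·-60 + 1·35 + 1·-26 + 1·15 = 84

-1,1,1,1 ; 84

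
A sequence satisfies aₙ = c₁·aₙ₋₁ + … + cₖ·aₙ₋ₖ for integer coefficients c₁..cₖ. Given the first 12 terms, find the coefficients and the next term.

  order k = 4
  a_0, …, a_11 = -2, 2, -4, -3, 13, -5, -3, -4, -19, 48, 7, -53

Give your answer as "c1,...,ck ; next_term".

-1,-2,-2,-3 ; 0

  a_4 = -1·-3 + -2·-4 + -2·2 + -3·-2 = 13
  a_5 = -1·13 + -2·-3 + -2·-4 + -3·2 = -5
  a_6 = -1·-5 + -2·13 + -2·-3 + -3·-4 = -3
  a_7 = -1·-3 + -2·-5 + -2·13 + -3·-3 = -4
  a_8 = -1·-4 + -2·-3 + -2·-5 + -3·13 = -19
  a_9 = -1·-19 + -2·-4 + -2·-3 + -3·-5 = 48
  a_10 = -1·48 + -2·-19 + -2·-4 + -3·-3 = 7
  a_11 = -1·7 + -2·48 + -2·-19 + -3·-4 = -53
  a_12 = -1·-53 + -2·7 + -2·48 + -3·-19 = 0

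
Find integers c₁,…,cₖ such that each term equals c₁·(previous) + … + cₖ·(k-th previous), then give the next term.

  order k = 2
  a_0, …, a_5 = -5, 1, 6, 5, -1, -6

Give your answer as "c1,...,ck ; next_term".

  a_2 = 1·1 + -1·-5 = 6
  a_3 = 1·6 + -1·1 = 5
  a_4 = 1·5 + -1·6 = -1
  a_5 = 1·-1 + -1·5 = -6
  a_6 = 1·-6 + -1·-1 = -5

1,-1 ; -5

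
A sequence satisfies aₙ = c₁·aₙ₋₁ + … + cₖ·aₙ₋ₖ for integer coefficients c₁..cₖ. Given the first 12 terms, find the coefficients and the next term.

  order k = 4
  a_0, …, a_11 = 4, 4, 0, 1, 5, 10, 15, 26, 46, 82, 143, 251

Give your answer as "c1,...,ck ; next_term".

  a_4 = 1·1 + 1·0 + 0·4 + 1·4 = 5
  a_5 = 1·5 + 1·1 + 0·0 + 1·4 = 10
  a_6 = 1·10 + 1·5 + 0·1 + 1·0 = 15
  a_7 = 1·15 + 1·10 + 0·5 + 1·1 = 26
  a_8 = 1·26 + 1·15 + 0·10 + 1·5 = 46
  a_9 = 1·46 + 1·26 + 0·15 + 1·10 = 82
  a_10 = 1·82 + 1·46 + 0·26 + 1·15 = 143
  a_11 = 1·143 + 1·82 + 0·46 + 1·26 = 251
  a_12 = 1·251 + 1·143 + 0·82 + 1·46 = 440

1,1,0,1 ; 440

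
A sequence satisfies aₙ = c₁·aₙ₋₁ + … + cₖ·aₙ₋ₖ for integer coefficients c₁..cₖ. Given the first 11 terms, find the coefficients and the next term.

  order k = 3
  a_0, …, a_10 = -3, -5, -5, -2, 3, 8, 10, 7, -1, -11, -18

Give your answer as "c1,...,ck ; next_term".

1,0,-1 ; -17

  a_3 = 1·-5 + 0·-5 + -1·-3 = -2
  a_4 = 1·-2 + 0·-5 + -1·-5 = 3
  a_5 = 1·3 + 0·-2 + -1·-5 = 8
  a_6 = 1·8 + 0·3 + -1·-2 = 10
  a_7 = 1·10 + 0·8 + -1·3 = 7
  a_8 = 1·7 + 0·10 + -1·8 = -1
  a_9 = 1·-1 + 0·7 + -1·10 = -11
  a_10 = 1·-11 + 0·-1 + -1·7 = -18
  a_11 = 1·-18 + 0·-11 + -1·-1 = -17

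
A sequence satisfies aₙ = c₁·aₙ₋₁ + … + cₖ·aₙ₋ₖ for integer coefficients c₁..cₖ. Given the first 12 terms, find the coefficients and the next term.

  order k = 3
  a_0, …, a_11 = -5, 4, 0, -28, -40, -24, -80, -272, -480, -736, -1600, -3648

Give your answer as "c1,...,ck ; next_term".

2,-2,4 ; -7040

  a_3 = 2·0 + -2·4 + 4·-5 = -28
  a_4 = 2·-28 + -2·0 + 4·4 = -40
  a_5 = 2·-40 + -2·-28 + 4·0 = -24
  a_6 = 2·-24 + -2·-40 + 4·-28 = -80
  a_7 = 2·-80 + -2·-24 + 4·-40 = -272
  a_8 = 2·-272 + -2·-80 + 4·-24 = -480
  a_9 = 2·-480 + -2·-272 + 4·-80 = -736
  a_10 = 2·-736 + -2·-480 + 4·-272 = -1600
  a_11 = 2·-1600 + -2·-736 + 4·-480 = -3648
  a_12 = 2·-3648 + -2·-1600 + 4·-736 = -7040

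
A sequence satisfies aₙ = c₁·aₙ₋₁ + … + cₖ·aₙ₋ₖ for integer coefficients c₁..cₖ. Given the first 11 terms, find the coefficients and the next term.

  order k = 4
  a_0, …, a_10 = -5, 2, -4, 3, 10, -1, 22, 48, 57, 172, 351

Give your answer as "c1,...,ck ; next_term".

  a_4 = 1·3 + 1·-4 + 3·2 + -1·-5 = 10
  a_5 = 1·10 + 1·3 + 3·-4 + -1·2 = -1
  a_6 = 1·-1 + 1·10 + 3·3 + -1·-4 = 22
  a_7 = 1·22 + 1·-1 + 3·10 + -1·3 = 48
  a_8 = 1·48 + 1·22 + 3·-1 + -1·10 = 57
  a_9 = 1·57 + 1·48 + 3·22 + -1·-1 = 172
  a_10 = 1·172 + 1·57 + 3·48 + -1·22 = 351
  a_11 = 1·351 + 1·172 + 3·57 + -1·48 = 646

1,1,3,-1 ; 646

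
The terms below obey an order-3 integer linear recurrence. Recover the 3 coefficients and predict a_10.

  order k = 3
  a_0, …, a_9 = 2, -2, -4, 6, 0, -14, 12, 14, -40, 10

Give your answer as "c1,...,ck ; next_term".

  a_3 = 0·-4 + -1·-2 + 2·2 = 6
  a_4 = 0·6 + -1·-4 + 2·-2 = 0
  a_5 = 0·0 + -1·6 + 2·-4 = -14
  a_6 = 0·-14 + -1·0 + 2·6 = 12
  a_7 = 0·12 + -1·-14 + 2·0 = 14
  a_8 = 0·14 + -1·12 + 2·-14 = -40
  a_9 = 0·-40 + -1·14 + 2·12 = 10
  a_10 = 0·10 + -1·-40 + 2·14 = 68

0,-1,2 ; 68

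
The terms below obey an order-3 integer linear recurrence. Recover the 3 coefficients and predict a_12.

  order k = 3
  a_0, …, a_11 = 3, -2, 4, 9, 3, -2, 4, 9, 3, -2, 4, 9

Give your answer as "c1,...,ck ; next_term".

  a_3 = 1·4 + -1·-2 + 1·3 = 9
  a_4 = 1·9 + -1·4 + 1·-2 = 3
  a_5 = 1·3 + -1·9 + 1·4 = -2
  a_6 = 1·-2 + -1·3 + 1·9 = 4
  a_7 = 1·4 + -1·-2 + 1·3 = 9
  a_8 = 1·9 + -1·4 + 1·-2 = 3
  a_9 = 1·3 + -1·9 + 1·4 = -2
  a_10 = 1·-2 + -1·3 + 1·9 = 4
  a_11 = 1·4 + -1·-2 + 1·3 = 9
  a_12 = 1·9 + -1·4 + 1·-2 = 3

1,-1,1 ; 3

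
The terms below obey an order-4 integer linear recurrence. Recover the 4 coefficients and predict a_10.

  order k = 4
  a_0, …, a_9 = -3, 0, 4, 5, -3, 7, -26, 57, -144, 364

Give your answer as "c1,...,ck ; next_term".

  a_4 = -2·5 + 1·4 + -1·0 + -1·-3 = -3
  a_5 = -2·-3 + 1·5 + -1·4 + -1·0 = 7
  a_6 = -2·7 + 1·-3 + -1·5 + -1·4 = -26
  a_7 = -2·-26 + 1·7 + -1·-3 + -1·5 = 57
  a_8 = -2·57 + 1·-26 + -1·7 + -1·-3 = -144
  a_9 = -2·-144 + 1·57 + -1·-26 + -1·7 = 364
  a_10 = -2·364 + 1·-144 + -1·57 + -1·-26 = -903

-2,1,-1,-1 ; -903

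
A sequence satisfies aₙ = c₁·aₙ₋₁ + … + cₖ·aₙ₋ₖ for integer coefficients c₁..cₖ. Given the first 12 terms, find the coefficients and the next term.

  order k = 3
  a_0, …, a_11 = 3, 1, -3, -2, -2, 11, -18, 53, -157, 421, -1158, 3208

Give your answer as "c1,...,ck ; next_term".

  a_3 = -2·-3 + 1·1 + -3·3 = -2
  a_4 = -2·-2 + 1·-3 + -3·1 = -2
  a_5 = -2·-2 + 1·-2 + -3·-3 = 11
  a_6 = -2·11 + 1·-2 + -3·-2 = -18
  a_7 = -2·-18 + 1·11 + -3·-2 = 53
  a_8 = -2·53 + 1·-18 + -3·11 = -157
  a_9 = -2·-157 + 1·53 + -3·-18 = 421
  a_10 = -2·421 + 1·-157 + -3·53 = -1158
  a_11 = -2·-1158 + 1·421 + -3·-157 = 3208
  a_12 = -2·3208 + 1·-1158 + -3·421 = -8837

-2,1,-3 ; -8837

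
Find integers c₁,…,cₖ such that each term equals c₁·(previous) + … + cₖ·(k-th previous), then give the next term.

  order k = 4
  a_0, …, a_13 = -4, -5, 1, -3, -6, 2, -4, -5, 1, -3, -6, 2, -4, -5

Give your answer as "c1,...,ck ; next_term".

  a_4 = -1·-3 + 0·1 + 1·-5 + 1·-4 = -6
  a_5 = -1·-6 + 0·-3 + 1·1 + 1·-5 = 2
  a_6 = -1·2 + 0·-6 + 1·-3 + 1·1 = -4
  a_7 = -1·-4 + 0·2 + 1·-6 + 1·-3 = -5
  a_8 = -1·-5 + 0·-4 + 1·2 + 1·-6 = 1
  a_9 = -1·1 + 0·-5 + 1·-4 + 1·2 = -3
  a_10 = -1·-3 + 0·1 + 1·-5 + 1·-4 = -6
  a_11 = -1·-6 + 0·-3 + 1·1 + 1·-5 = 2
  a_12 = -1·2 + 0·-6 + 1·-3 + 1·1 = -4
  a_13 = -1·-4 + 0·2 + 1·-6 + 1·-3 = -5
  a_14 = -1·-5 + 0·-4 + 1·2 + 1·-6 = 1

-1,0,1,1 ; 1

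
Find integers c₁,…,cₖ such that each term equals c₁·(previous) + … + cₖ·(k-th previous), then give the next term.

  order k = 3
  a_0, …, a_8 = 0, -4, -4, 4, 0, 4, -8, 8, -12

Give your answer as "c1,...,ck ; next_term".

-1,0,-1 ; 20

  a_3 = -1·-4 + 0·-4 + -1·0 = 4
  a_4 = -1·4 + 0·-4 + -1·-4 = 0
  a_5 = -1·0 + 0·4 + -1·-4 = 4
  a_6 = -1·4 + 0·0 + -1·4 = -8
  a_7 = -1·-8 + 0·4 + -1·0 = 8
  a_8 = -1·8 + 0·-8 + -1·4 = -12
  a_9 = -1·-12 + 0·8 + -1·-8 = 20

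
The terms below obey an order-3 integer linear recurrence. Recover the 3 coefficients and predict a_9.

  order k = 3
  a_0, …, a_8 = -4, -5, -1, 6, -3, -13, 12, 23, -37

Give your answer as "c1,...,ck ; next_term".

  a_3 = 0·-1 + -2·-5 + 1·-4 = 6
  a_4 = 0·6 + -2·-1 + 1·-5 = -3
  a_5 = 0·-3 + -2·6 + 1·-1 = -13
  a_6 = 0·-13 + -2·-3 + 1·6 = 12
  a_7 = 0·12 + -2·-13 + 1·-3 = 23
  a_8 = 0·23 + -2·12 + 1·-13 = -37
  a_9 = 0·-37 + -2·23 + 1·12 = -34

0,-2,1 ; -34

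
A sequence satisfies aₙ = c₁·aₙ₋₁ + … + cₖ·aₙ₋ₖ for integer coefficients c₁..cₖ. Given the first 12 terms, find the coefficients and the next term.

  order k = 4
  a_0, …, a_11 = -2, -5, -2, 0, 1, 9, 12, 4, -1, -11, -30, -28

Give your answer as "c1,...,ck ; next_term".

  a_4 = 1·0 + -1·-2 + 1·-5 + -2·-2 = 1
  a_5 = 1·1 + -1·0 + 1·-2 + -2·-5 = 9
  a_6 = 1·9 + -1·1 + 1·0 + -2·-2 = 12
  a_7 = 1·12 + -1·9 + 1·1 + -2·0 = 4
  a_8 = 1·4 + -1·12 + 1·9 + -2·1 = -1
  a_9 = 1·-1 + -1·4 + 1·12 + -2·9 = -11
  a_10 = 1·-11 + -1·-1 + 1·4 + -2·12 = -30
  a_11 = 1·-30 + -1·-11 + 1·-1 + -2·4 = -28
  a_12 = 1·-28 + -1·-30 + 1·-11 + -2·-1 = -7

1,-1,1,-2 ; -7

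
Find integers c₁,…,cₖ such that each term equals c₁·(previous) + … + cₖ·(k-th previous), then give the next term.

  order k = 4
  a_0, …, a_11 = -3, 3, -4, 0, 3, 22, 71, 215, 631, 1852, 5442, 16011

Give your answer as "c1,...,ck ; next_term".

  a_4 = 4·0 + -3·-4 + -1·3 + 2·-3 = 3
  a_5 = 4·3 + -3·0 + -1·-4 + 2·3 = 22
  a_6 = 4·22 + -3·3 + -1·0 + 2·-4 = 71
  a_7 = 4·71 + -3·22 + -1·3 + 2·0 = 215
  a_8 = 4·215 + -3·71 + -1·22 + 2·3 = 631
  a_9 = 4·631 + -3·215 + -1·71 + 2·22 = 1852
  a_10 = 4·1852 + -3·631 + -1·215 + 2·71 = 5442
  a_11 = 4·5442 + -3·1852 + -1·631 + 2·215 = 16011
  a_12 = 4·16011 + -3·5442 + -1·1852 + 2·631 = 47128

4,-3,-1,2 ; 47128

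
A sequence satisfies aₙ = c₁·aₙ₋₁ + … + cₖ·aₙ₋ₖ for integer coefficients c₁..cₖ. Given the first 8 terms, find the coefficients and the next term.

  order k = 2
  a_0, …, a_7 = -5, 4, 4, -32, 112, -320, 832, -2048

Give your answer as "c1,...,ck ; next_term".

  a_2 = -4·4 + -4·-5 = 4
  a_3 = -4·4 + -4·4 = -32
  a_4 = -4·-32 + -4·4 = 112
  a_5 = -4·112 + -4·-32 = -320
  a_6 = -4·-320 + -4·112 = 832
  a_7 = -4·832 + -4·-320 = -2048
  a_8 = -4·-2048 + -4·832 = 4864

-4,-4 ; 4864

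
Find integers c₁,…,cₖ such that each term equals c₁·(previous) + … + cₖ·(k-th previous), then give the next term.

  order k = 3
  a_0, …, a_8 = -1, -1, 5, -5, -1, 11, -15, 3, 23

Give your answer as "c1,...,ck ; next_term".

-1,-1,1 ; -41

  a_3 = -1·5 + -1·-1 + 1·-1 = -5
  a_4 = -1·-5 + -1·5 + 1·-1 = -1
  a_5 = -1·-1 + -1·-5 + 1·5 = 11
  a_6 = -1·11 + -1·-1 + 1·-5 = -15
  a_7 = -1·-15 + -1·11 + 1·-1 = 3
  a_8 = -1·3 + -1·-15 + 1·11 = 23
  a_9 = -1·23 + -1·3 + 1·-15 = -41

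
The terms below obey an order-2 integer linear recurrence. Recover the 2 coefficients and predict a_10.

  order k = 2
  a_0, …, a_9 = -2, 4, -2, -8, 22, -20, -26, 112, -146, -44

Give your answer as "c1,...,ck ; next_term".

-2,-3 ; 526

  a_2 = -2·4 + -3·-2 = -2
  a_3 = -2·-2 + -3·4 = -8
  a_4 = -2·-8 + -3·-2 = 22
  a_5 = -2·22 + -3·-8 = -20
  a_6 = -2·-20 + -3·22 = -26
  a_7 = -2·-26 + -3·-20 = 112
  a_8 = -2·112 + -3·-26 = -146
  a_9 = -2·-146 + -3·112 = -44
  a_10 = -2·-44 + -3·-146 = 526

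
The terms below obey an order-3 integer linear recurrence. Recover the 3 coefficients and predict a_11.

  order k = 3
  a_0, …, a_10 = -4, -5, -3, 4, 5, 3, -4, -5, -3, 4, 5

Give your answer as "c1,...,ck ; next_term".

  a_3 = 0·-3 + 0·-5 + -1·-4 = 4
  a_4 = 0·4 + 0·-3 + -1·-5 = 5
  a_5 = 0·5 + 0·4 + -1·-3 = 3
  a_6 = 0·3 + 0·5 + -1·4 = -4
  a_7 = 0·-4 + 0·3 + -1·5 = -5
  a_8 = 0·-5 + 0·-4 + -1·3 = -3
  a_9 = 0·-3 + 0·-5 + -1·-4 = 4
  a_10 = 0·4 + 0·-3 + -1·-5 = 5
  a_11 = 0·5 + 0·4 + -1·-3 = 3

0,0,-1 ; 3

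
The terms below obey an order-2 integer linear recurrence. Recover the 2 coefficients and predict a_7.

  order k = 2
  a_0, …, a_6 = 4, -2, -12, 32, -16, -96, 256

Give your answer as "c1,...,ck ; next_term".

  a_2 = -2·-2 + -4·4 = -12
  a_3 = -2·-12 + -4·-2 = 32
  a_4 = -2·32 + -4·-12 = -16
  a_5 = -2·-16 + -4·32 = -96
  a_6 = -2·-96 + -4·-16 = 256
  a_7 = -2·256 + -4·-96 = -128

-2,-4 ; -128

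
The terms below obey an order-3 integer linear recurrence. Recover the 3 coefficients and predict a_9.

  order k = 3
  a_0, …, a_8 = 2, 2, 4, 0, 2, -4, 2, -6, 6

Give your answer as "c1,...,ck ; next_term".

0,1,-1 ; -8

  a_3 = 0·4 + 1·2 + -1·2 = 0
  a_4 = 0·0 + 1·4 + -1·2 = 2
  a_5 = 0·2 + 1·0 + -1·4 = -4
  a_6 = 0·-4 + 1·2 + -1·0 = 2
  a_7 = 0·2 + 1·-4 + -1·2 = -6
  a_8 = 0·-6 + 1·2 + -1·-4 = 6
  a_9 = 0·6 + 1·-6 + -1·2 = -8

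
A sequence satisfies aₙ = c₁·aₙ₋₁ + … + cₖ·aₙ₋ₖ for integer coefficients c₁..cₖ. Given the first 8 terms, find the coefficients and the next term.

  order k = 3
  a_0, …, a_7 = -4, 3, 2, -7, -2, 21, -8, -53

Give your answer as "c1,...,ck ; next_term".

-1,-3,-1 ; 56

  a_3 = -1·2 + -3·3 + -1·-4 = -7
  a_4 = -1·-7 + -3·2 + -1·3 = -2
  a_5 = -1·-2 + -3·-7 + -1·2 = 21
  a_6 = -1·21 + -3·-2 + -1·-7 = -8
  a_7 = -1·-8 + -3·21 + -1·-2 = -53
  a_8 = -1·-53 + -3·-8 + -1·21 = 56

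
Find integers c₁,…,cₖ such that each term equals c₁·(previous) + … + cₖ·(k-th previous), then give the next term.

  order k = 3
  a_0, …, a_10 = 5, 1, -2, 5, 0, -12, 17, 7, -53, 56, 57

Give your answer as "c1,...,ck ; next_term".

-1,-2,1 ; -222

  a_3 = -1·-2 + -2·1 + 1·5 = 5
  a_4 = -1·5 + -2·-2 + 1·1 = 0
  a_5 = -1·0 + -2·5 + 1·-2 = -12
  a_6 = -1·-12 + -2·0 + 1·5 = 17
  a_7 = -1·17 + -2·-12 + 1·0 = 7
  a_8 = -1·7 + -2·17 + 1·-12 = -53
  a_9 = -1·-53 + -2·7 + 1·17 = 56
  a_10 = -1·56 + -2·-53 + 1·7 = 57
  a_11 = -1·57 + -2·56 + 1·-53 = -222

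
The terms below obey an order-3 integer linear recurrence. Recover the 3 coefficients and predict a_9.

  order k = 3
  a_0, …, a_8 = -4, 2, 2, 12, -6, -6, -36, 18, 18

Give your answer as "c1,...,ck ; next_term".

  a_3 = 0·2 + 0·2 + -3·-4 = 12
  a_4 = 0·12 + 0·2 + -3·2 = -6
  a_5 = 0·-6 + 0·12 + -3·2 = -6
  a_6 = 0·-6 + 0·-6 + -3·12 = -36
  a_7 = 0·-36 + 0·-6 + -3·-6 = 18
  a_8 = 0·18 + 0·-36 + -3·-6 = 18
  a_9 = 0·18 + 0·18 + -3·-36 = 108

0,0,-3 ; 108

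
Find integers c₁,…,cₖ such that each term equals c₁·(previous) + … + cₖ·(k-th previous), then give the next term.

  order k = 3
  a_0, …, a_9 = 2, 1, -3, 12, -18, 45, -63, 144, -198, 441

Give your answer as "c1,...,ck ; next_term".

  a_3 = -1·-3 + 3·1 + 3·2 = 12
  a_4 = -1·12 + 3·-3 + 3·1 = -18
  a_5 = -1·-18 + 3·12 + 3·-3 = 45
  a_6 = -1·45 + 3·-18 + 3·12 = -63
  a_7 = -1·-63 + 3·45 + 3·-18 = 144
  a_8 = -1·144 + 3·-63 + 3·45 = -198
  a_9 = -1·-198 + 3·144 + 3·-63 = 441
  a_10 = -1·441 + 3·-198 + 3·144 = -603

-1,3,3 ; -603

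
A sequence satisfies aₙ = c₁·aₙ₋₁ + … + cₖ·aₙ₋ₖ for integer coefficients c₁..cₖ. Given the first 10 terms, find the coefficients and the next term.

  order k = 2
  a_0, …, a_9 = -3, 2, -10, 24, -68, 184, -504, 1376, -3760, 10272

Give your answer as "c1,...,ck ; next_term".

  a_2 = -2·2 + 2·-3 = -10
  a_3 = -2·-10 + 2·2 = 24
  a_4 = -2·24 + 2·-10 = -68
  a_5 = -2·-68 + 2·24 = 184
  a_6 = -2·184 + 2·-68 = -504
  a_7 = -2·-504 + 2·184 = 1376
  a_8 = -2·1376 + 2·-504 = -3760
  a_9 = -2·-3760 + 2·1376 = 10272
  a_10 = -2·10272 + 2·-3760 = -28064

-2,2 ; -28064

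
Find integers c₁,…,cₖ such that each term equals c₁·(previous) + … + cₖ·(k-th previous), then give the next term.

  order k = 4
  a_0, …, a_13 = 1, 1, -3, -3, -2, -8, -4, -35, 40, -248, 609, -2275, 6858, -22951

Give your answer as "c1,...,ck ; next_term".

-2,4,1,3 ; 72886

  a_4 = -2·-3 + 4·-3 + 1·1 + 3·1 = -2
  a_5 = -2·-2 + 4·-3 + 1·-3 + 3·1 = -8
  a_6 = -2·-8 + 4·-2 + 1·-3 + 3·-3 = -4
  a_7 = -2·-4 + 4·-8 + 1·-2 + 3·-3 = -35
  a_8 = -2·-35 + 4·-4 + 1·-8 + 3·-2 = 40
  a_9 = -2·40 + 4·-35 + 1·-4 + 3·-8 = -248
  a_10 = -2·-248 + 4·40 + 1·-35 + 3·-4 = 609
  a_11 = -2·609 + 4·-248 + 1·40 + 3·-35 = -2275
  a_12 = -2·-2275 + 4·609 + 1·-248 + 3·40 = 6858
  a_13 = -2·6858 + 4·-2275 + 1·609 + 3·-248 = -22951
  a_14 = -2·-22951 + 4·6858 + 1·-2275 + 3·609 = 72886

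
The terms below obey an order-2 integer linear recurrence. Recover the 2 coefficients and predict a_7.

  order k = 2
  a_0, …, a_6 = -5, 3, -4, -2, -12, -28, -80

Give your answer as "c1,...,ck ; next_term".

  a_2 = 2·3 + 2·-5 = -4
  a_3 = 2·-4 + 2·3 = -2
  a_4 = 2·-2 + 2·-4 = -12
  a_5 = 2·-12 + 2·-2 = -28
  a_6 = 2·-28 + 2·-12 = -80
  a_7 = 2·-80 + 2·-28 = -216

2,2 ; -216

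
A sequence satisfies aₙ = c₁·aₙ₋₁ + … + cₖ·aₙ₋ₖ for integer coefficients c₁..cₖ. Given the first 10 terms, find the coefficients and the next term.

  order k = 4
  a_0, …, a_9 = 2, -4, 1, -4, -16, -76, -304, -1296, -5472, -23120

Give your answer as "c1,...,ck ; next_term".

  a_4 = 3·-4 + 4·1 + 4·-4 + 4·2 = -16
  a_5 = 3·-16 + 4·-4 + 4·1 + 4·-4 = -76
  a_6 = 3·-76 + 4·-16 + 4·-4 + 4·1 = -304
  a_7 = 3·-304 + 4·-76 + 4·-16 + 4·-4 = -1296
  a_8 = 3·-1296 + 4·-304 + 4·-76 + 4·-16 = -5472
  a_9 = 3·-5472 + 4·-1296 + 4·-304 + 4·-76 = -23120
  a_10 = 3·-23120 + 4·-5472 + 4·-1296 + 4·-304 = -97648

3,4,4,4 ; -97648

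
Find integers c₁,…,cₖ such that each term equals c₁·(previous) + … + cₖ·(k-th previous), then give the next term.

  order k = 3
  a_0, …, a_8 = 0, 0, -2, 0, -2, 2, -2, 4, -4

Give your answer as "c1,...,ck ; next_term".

0,1,-1 ; 6

  a_3 = 0·-2 + 1·0 + -1·0 = 0
  a_4 = 0·0 + 1·-2 + -1·0 = -2
  a_5 = 0·-2 + 1·0 + -1·-2 = 2
  a_6 = 0·2 + 1·-2 + -1·0 = -2
  a_7 = 0·-2 + 1·2 + -1·-2 = 4
  a_8 = 0·4 + 1·-2 + -1·2 = -4
  a_9 = 0·-4 + 1·4 + -1·-2 = 6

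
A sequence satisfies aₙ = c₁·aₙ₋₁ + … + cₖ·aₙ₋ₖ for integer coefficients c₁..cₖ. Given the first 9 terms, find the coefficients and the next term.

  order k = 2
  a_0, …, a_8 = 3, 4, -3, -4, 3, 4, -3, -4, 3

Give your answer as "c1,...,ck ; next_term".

  a_2 = 0·4 + -1·3 = -3
  a_3 = 0·-3 + -1·4 = -4
  a_4 = 0·-4 + -1·-3 = 3
  a_5 = 0·3 + -1·-4 = 4
  a_6 = 0·4 + -1·3 = -3
  a_7 = 0·-3 + -1·4 = -4
  a_8 = 0·-4 + -1·-3 = 3
  a_9 = 0·3 + -1·-4 = 4

0,-1 ; 4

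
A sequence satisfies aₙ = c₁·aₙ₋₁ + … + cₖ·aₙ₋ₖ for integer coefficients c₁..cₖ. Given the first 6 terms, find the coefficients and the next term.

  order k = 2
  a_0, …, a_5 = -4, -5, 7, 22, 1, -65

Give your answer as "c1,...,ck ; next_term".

  a_2 = 1·-5 + -3·-4 = 7
  a_3 = 1·7 + -3·-5 = 22
  a_4 = 1·22 + -3·7 = 1
  a_5 = 1·1 + -3·22 = -65
  a_6 = 1·-65 + -3·1 = -68

1,-3 ; -68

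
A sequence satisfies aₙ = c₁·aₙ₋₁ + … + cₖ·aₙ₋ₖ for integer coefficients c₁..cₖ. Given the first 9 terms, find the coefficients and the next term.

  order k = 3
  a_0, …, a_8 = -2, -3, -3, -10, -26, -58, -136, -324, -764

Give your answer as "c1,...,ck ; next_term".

  a_3 = 2·-3 + 0·-3 + 2·-2 = -10
  a_4 = 2·-10 + 0·-3 + 2·-3 = -26
  a_5 = 2·-26 + 0·-10 + 2·-3 = -58
  a_6 = 2·-58 + 0·-26 + 2·-10 = -136
  a_7 = 2·-136 + 0·-58 + 2·-26 = -324
  a_8 = 2·-324 + 0·-136 + 2·-58 = -764
  a_9 = 2·-764 + 0·-324 + 2·-136 = -1800

2,0,2 ; -1800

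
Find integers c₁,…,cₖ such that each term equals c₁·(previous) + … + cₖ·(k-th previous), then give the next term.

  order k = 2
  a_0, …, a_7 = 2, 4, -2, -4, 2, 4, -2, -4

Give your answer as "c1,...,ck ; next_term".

0,-1 ; 2

  a_2 = 0·4 + -1·2 = -2
  a_3 = 0·-2 + -1·4 = -4
  a_4 = 0·-4 + -1·-2 = 2
  a_5 = 0·2 + -1·-4 = 4
  a_6 = 0·4 + -1·2 = -2
  a_7 = 0·-2 + -1·4 = -4
  a_8 = 0·-4 + -1·-2 = 2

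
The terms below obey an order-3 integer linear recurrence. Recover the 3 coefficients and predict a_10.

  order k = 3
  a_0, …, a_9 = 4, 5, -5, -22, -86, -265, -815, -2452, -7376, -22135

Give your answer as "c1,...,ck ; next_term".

3,1,-3 ; -66425

  a_3 = 3·-5 + 1·5 + -3·4 = -22
  a_4 = 3·-22 + 1·-5 + -3·5 = -86
  a_5 = 3·-86 + 1·-22 + -3·-5 = -265
  a_6 = 3·-265 + 1·-86 + -3·-22 = -815
  a_7 = 3·-815 + 1·-265 + -3·-86 = -2452
  a_8 = 3·-2452 + 1·-815 + -3·-265 = -7376
  a_9 = 3·-7376 + 1·-2452 + -3·-815 = -22135
  a_10 = 3·-22135 + 1·-7376 + -3·-2452 = -66425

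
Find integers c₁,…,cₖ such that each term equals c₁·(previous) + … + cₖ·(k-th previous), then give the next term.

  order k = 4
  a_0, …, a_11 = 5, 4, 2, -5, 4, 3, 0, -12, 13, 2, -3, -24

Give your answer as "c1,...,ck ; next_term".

  a_4 = -1·-5 + -1·2 + -1·4 + 1·5 = 4
  a_5 = -1·4 + -1·-5 + -1·2 + 1·4 = 3
  a_6 = -1·3 + -1·4 + -1·-5 + 1·2 = 0
  a_7 = -1·0 + -1·3 + -1·4 + 1·-5 = -12
  a_8 = -1·-12 + -1·0 + -1·3 + 1·4 = 13
  a_9 = -1·13 + -1·-12 + -1·0 + 1·3 = 2
  a_10 = -1·2 + -1·13 + -1·-12 + 1·0 = -3
  a_11 = -1·-3 + -1·2 + -1·13 + 1·-12 = -24
  a_12 = -1·-24 + -1·-3 + -1·2 + 1·13 = 38

-1,-1,-1,1 ; 38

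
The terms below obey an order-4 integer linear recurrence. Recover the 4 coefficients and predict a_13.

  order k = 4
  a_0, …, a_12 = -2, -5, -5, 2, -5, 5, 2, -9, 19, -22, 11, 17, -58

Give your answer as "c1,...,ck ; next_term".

-1,0,1,-1 ; 91

  a_4 = -1·2 + 0·-5 + 1·-5 + -1·-2 = -5
  a_5 = -1·-5 + 0·2 + 1·-5 + -1·-5 = 5
  a_6 = -1·5 + 0·-5 + 1·2 + -1·-5 = 2
  a_7 = -1·2 + 0·5 + 1·-5 + -1·2 = -9
  a_8 = -1·-9 + 0·2 + 1·5 + -1·-5 = 19
  a_9 = -1·19 + 0·-9 + 1·2 + -1·5 = -22
  a_10 = -1·-22 + 0·19 + 1·-9 + -1·2 = 11
  a_11 = -1·11 + 0·-22 + 1·19 + -1·-9 = 17
  a_12 = -1·17 + 0·11 + 1·-22 + -1·19 = -58
  a_13 = -1·-58 + 0·17 + 1·11 + -1·-22 = 91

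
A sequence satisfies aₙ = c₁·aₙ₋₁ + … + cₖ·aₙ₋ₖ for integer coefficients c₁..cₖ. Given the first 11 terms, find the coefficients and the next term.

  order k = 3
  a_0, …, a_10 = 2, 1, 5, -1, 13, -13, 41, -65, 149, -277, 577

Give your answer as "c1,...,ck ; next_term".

  a_3 = 0·5 + 3·1 + -2·2 = -1
  a_4 = 0·-1 + 3·5 + -2·1 = 13
  a_5 = 0·13 + 3·-1 + -2·5 = -13
  a_6 = 0·-13 + 3·13 + -2·-1 = 41
  a_7 = 0·41 + 3·-13 + -2·13 = -65
  a_8 = 0·-65 + 3·41 + -2·-13 = 149
  a_9 = 0·149 + 3·-65 + -2·41 = -277
  a_10 = 0·-277 + 3·149 + -2·-65 = 577
  a_11 = 0·577 + 3·-277 + -2·149 = -1129

0,3,-2 ; -1129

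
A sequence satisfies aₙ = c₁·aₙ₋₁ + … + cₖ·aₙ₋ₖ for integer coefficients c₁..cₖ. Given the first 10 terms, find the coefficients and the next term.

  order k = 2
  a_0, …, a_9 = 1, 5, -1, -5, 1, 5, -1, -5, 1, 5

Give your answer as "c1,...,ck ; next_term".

0,-1 ; -1

  a_2 = 0·5 + -1·1 = -1
  a_3 = 0·-1 + -1·5 = -5
  a_4 = 0·-5 + -1·-1 = 1
  a_5 = 0·1 + -1·-5 = 5
  a_6 = 0·5 + -1·1 = -1
  a_7 = 0·-1 + -1·5 = -5
  a_8 = 0·-5 + -1·-1 = 1
  a_9 = 0·1 + -1·-5 = 5
  a_10 = 0·5 + -1·1 = -1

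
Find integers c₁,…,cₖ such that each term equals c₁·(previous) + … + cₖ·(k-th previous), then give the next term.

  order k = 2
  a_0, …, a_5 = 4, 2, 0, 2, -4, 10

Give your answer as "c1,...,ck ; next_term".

  a_2 = -2·2 + 1·4 = 0
  a_3 = -2·0 + 1·2 = 2
  a_4 = -2·2 + 1·0 = -4
  a_5 = -2·-4 + 1·2 = 10
  a_6 = -2·10 + 1·-4 = -24

-2,1 ; -24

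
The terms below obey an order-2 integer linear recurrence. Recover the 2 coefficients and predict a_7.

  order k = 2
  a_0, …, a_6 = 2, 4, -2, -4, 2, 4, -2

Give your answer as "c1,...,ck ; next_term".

  a_2 = 0·4 + -1·2 = -2
  a_3 = 0·-2 + -1·4 = -4
  a_4 = 0·-4 + -1·-2 = 2
  a_5 = 0·2 + -1·-4 = 4
  a_6 = 0·4 + -1·2 = -2
  a_7 = 0·-2 + -1·4 = -4

0,-1 ; -4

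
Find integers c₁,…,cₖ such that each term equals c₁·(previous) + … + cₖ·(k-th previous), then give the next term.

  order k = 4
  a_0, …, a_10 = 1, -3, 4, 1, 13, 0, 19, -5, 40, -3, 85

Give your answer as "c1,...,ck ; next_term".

1,1,-2,2 ; -8

  a_4 = 1·1 + 1·4 + -2·-3 + 2·1 = 13
  a_5 = 1·13 + 1·1 + -2·4 + 2·-3 = 0
  a_6 = 1·0 + 1·13 + -2·1 + 2·4 = 19
  a_7 = 1·19 + 1·0 + -2·13 + 2·1 = -5
  a_8 = 1·-5 + 1·19 + -2·0 + 2·13 = 40
  a_9 = 1·40 + 1·-5 + -2·19 + 2·0 = -3
  a_10 = 1·-3 + 1·40 + -2·-5 + 2·19 = 85
  a_11 = 1·85 + 1·-3 + -2·40 + 2·-5 = -8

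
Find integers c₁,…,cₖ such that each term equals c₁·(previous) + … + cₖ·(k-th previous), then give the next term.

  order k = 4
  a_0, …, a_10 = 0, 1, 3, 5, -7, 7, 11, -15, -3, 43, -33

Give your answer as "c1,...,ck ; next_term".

-1,-1,1,2 ; -43

  a_4 = -1·5 + -1·3 + 1·1 + 2·0 = -7
  a_5 = -1·-7 + -1·5 + 1·3 + 2·1 = 7
  a_6 = -1·7 + -1·-7 + 1·5 + 2·3 = 11
  a_7 = -1·11 + -1·7 + 1·-7 + 2·5 = -15
  a_8 = -1·-15 + -1·11 + 1·7 + 2·-7 = -3
  a_9 = -1·-3 + -1·-15 + 1·11 + 2·7 = 43
  a_10 = -1·43 + -1·-3 + 1·-15 + 2·11 = -33
  a_11 = -1·-33 + -1·43 + 1·-3 + 2·-15 = -43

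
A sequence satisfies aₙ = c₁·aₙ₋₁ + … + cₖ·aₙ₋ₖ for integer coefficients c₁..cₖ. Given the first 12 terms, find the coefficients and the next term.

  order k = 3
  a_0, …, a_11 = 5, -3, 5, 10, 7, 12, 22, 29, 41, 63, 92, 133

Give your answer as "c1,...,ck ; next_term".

  a_3 = 1·5 + 0·-3 + 1·5 = 10
  a_4 = 1·10 + 0·5 + 1·-3 = 7
  a_5 = 1·7 + 0·10 + 1·5 = 12
  a_6 = 1·12 + 0·7 + 1·10 = 22
  a_7 = 1·22 + 0·12 + 1·7 = 29
  a_8 = 1·29 + 0·22 + 1·12 = 41
  a_9 = 1·41 + 0·29 + 1·22 = 63
  a_10 = 1·63 + 0·41 + 1·29 = 92
  a_11 = 1·92 + 0·63 + 1·41 = 133
  a_12 = 1·133 + 0·92 + 1·63 = 196

1,0,1 ; 196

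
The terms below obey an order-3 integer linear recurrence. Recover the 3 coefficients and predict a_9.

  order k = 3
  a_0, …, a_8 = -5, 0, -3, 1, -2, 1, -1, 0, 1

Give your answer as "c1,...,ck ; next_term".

  a_3 = -2·-3 + 0·0 + 1·-5 = 1
  a_4 = -2·1 + 0·-3 + 1·0 = -2
  a_5 = -2·-2 + 0·1 + 1·-3 = 1
  a_6 = -2·1 + 0·-2 + 1·1 = -1
  a_7 = -2·-1 + 0·1 + 1·-2 = 0
  a_8 = -2·0 + 0·-1 + 1·1 = 1
  a_9 = -2·1 + 0·0 + 1·-1 = -3

-2,0,1 ; -3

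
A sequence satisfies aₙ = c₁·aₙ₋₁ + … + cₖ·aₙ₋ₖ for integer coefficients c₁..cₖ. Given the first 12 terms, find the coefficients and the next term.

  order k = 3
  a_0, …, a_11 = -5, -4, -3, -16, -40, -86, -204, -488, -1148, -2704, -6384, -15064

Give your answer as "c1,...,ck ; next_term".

  a_3 = 2·-3 + 0·-4 + 2·-5 = -16
  a_4 = 2·-16 + 0·-3 + 2·-4 = -40
  a_5 = 2·-40 + 0·-16 + 2·-3 = -86
  a_6 = 2·-86 + 0·-40 + 2·-16 = -204
  a_7 = 2·-204 + 0·-86 + 2·-40 = -488
  a_8 = 2·-488 + 0·-204 + 2·-86 = -1148
  a_9 = 2·-1148 + 0·-488 + 2·-204 = -2704
  a_10 = 2·-2704 + 0·-1148 + 2·-488 = -6384
  a_11 = 2·-6384 + 0·-2704 + 2·-1148 = -15064
  a_12 = 2·-15064 + 0·-6384 + 2·-2704 = -35536

2,0,2 ; -35536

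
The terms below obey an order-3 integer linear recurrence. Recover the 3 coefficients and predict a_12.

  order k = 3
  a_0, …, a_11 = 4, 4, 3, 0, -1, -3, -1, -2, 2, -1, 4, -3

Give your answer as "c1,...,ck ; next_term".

  a_3 = 0·3 + 1·4 + -1·4 = 0
  a_4 = 0·0 + 1·3 + -1·4 = -1
  a_5 = 0·-1 + 1·0 + -1·3 = -3
  a_6 = 0·-3 + 1·-1 + -1·0 = -1
  a_7 = 0·-1 + 1·-3 + -1·-1 = -2
  a_8 = 0·-2 + 1·-1 + -1·-3 = 2
  a_9 = 0·2 + 1·-2 + -1·-1 = -1
  a_10 = 0·-1 + 1·2 + -1·-2 = 4
  a_11 = 0·4 + 1·-1 + -1·2 = -3
  a_12 = 0·-3 + 1·4 + -1·-1 = 5

0,1,-1 ; 5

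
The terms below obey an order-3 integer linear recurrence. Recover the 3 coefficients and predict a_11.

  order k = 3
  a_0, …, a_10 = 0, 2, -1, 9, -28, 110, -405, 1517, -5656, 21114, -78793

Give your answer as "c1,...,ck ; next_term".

  a_3 = -3·-1 + 3·2 + 1·0 = 9
  a_4 = -3·9 + 3·-1 + 1·2 = -28
  a_5 = -3·-28 + 3·9 + 1·-1 = 110
  a_6 = -3·110 + 3·-28 + 1·9 = -405
  a_7 = -3·-405 + 3·110 + 1·-28 = 1517
  a_8 = -3·1517 + 3·-405 + 1·110 = -5656
  a_9 = -3·-5656 + 3·1517 + 1·-405 = 21114
  a_10 = -3·21114 + 3·-5656 + 1·1517 = -78793
  a_11 = -3·-78793 + 3·21114 + 1·-5656 = 294065

-3,3,1 ; 294065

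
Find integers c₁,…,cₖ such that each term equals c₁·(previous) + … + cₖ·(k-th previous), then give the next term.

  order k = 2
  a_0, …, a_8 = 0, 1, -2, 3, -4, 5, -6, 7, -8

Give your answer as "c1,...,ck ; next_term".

-2,-1 ; 9

  a_2 = -2·1 + -1·0 = -2
  a_3 = -2·-2 + -1·1 = 3
  a_4 = -2·3 + -1·-2 = -4
  a_5 = -2·-4 + -1·3 = 5
  a_6 = -2·5 + -1·-4 = -6
  a_7 = -2·-6 + -1·5 = 7
  a_8 = -2·7 + -1·-6 = -8
  a_9 = -2·-8 + -1·7 = 9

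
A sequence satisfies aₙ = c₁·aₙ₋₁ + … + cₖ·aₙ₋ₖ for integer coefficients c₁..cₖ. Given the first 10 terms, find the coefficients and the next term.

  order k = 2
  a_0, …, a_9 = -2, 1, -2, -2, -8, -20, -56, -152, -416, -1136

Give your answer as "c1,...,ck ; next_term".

2,2 ; -3104

  a_2 = 2·1 + 2·-2 = -2
  a_3 = 2·-2 + 2·1 = -2
  a_4 = 2·-2 + 2·-2 = -8
  a_5 = 2·-8 + 2·-2 = -20
  a_6 = 2·-20 + 2·-8 = -56
  a_7 = 2·-56 + 2·-20 = -152
  a_8 = 2·-152 + 2·-56 = -416
  a_9 = 2·-416 + 2·-152 = -1136
  a_10 = 2·-1136 + 2·-416 = -3104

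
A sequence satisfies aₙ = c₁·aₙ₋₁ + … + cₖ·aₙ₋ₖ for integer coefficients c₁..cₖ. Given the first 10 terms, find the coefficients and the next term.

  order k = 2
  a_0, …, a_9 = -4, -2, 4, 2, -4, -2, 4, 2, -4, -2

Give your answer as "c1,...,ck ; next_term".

0,-1 ; 4

  a_2 = 0·-2 + -1·-4 = 4
  a_3 = 0·4 + -1·-2 = 2
  a_4 = 0·2 + -1·4 = -4
  a_5 = 0·-4 + -1·2 = -2
  a_6 = 0·-2 + -1·-4 = 4
  a_7 = 0·4 + -1·-2 = 2
  a_8 = 0·2 + -1·4 = -4
  a_9 = 0·-4 + -1·2 = -2
  a_10 = 0·-2 + -1·-4 = 4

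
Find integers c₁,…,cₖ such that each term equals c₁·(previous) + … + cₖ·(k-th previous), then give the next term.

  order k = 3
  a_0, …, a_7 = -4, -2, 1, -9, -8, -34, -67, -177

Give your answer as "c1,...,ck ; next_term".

  a_3 = 1·1 + 3·-2 + 1·-4 = -9
  a_4 = 1·-9 + 3·1 + 1·-2 = -8
  a_5 = 1·-8 + 3·-9 + 1·1 = -34
  a_6 = 1·-34 + 3·-8 + 1·-9 = -67
  a_7 = 1·-67 + 3·-34 + 1·-8 = -177
  a_8 = 1·-177 + 3·-67 + 1·-34 = -412

1,3,1 ; -412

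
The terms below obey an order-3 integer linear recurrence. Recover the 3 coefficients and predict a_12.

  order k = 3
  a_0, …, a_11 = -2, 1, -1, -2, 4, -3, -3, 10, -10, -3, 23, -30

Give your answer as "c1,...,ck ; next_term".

-1,-1,1 ; 4

  a_3 = -1·-1 + -1·1 + 1·-2 = -2
  a_4 = -1·-2 + -1·-1 + 1·1 = 4
  a_5 = -1·4 + -1·-2 + 1·-1 = -3
  a_6 = -1·-3 + -1·4 + 1·-2 = -3
  a_7 = -1·-3 + -1·-3 + 1·4 = 10
  a_8 = -1·10 + -1·-3 + 1·-3 = -10
  a_9 = -1·-10 + -1·10 + 1·-3 = -3
  a_10 = -1·-3 + -1·-10 + 1·10 = 23
  a_11 = -1·23 + -1·-3 + 1·-10 = -30
  a_12 = -1·-30 + -1·23 + 1·-3 = 4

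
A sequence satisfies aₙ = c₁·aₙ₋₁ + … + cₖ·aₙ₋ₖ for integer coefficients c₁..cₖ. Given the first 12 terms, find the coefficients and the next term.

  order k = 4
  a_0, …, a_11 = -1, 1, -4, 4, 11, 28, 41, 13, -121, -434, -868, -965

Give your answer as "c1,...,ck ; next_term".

  a_4 = 2·4 + -1·-4 + -3·1 + -2·-1 = 11
  a_5 = 2·11 + -1·4 + -3·-4 + -2·1 = 28
  a_6 = 2·28 + -1·11 + -3·4 + -2·-4 = 41
  a_7 = 2·41 + -1·28 + -3·11 + -2·4 = 13
  a_8 = 2·13 + -1·41 + -3·28 + -2·11 = -121
  a_9 = 2·-121 + -1·13 + -3·41 + -2·28 = -434
  a_10 = 2·-434 + -1·-121 + -3·13 + -2·41 = -868
  a_11 = 2·-868 + -1·-434 + -3·-121 + -2·13 = -965
  a_12 = 2·-965 + -1·-868 + -3·-434 + -2·-121 = 482

2,-1,-3,-2 ; 482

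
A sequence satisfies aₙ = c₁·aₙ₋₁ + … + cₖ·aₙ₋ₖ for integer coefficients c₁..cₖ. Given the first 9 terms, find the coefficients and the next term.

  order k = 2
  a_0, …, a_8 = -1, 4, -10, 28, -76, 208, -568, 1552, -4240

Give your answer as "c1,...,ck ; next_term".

-2,2 ; 11584

  a_2 = -2·4 + 2·-1 = -10
  a_3 = -2·-10 + 2·4 = 28
  a_4 = -2·28 + 2·-10 = -76
  a_5 = -2·-76 + 2·28 = 208
  a_6 = -2·208 + 2·-76 = -568
  a_7 = -2·-568 + 2·208 = 1552
  a_8 = -2·1552 + 2·-568 = -4240
  a_9 = -2·-4240 + 2·1552 = 11584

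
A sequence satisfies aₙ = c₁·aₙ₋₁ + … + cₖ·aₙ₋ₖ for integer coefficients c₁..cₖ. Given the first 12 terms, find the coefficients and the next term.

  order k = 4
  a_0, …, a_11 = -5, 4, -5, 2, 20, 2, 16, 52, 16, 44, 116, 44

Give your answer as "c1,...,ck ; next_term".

  a_4 = 1·2 + 0·-5 + 2·4 + -2·-5 = 20
  a_5 = 1·20 + 0·2 + 2·-5 + -2·4 = 2
  a_6 = 1·2 + 0·20 + 2·2 + -2·-5 = 16
  a_7 = 1·16 + 0·2 + 2·20 + -2·2 = 52
  a_8 = 1·52 + 0·16 + 2·2 + -2·20 = 16
  a_9 = 1·16 + 0·52 + 2·16 + -2·2 = 44
  a_10 = 1·44 + 0·16 + 2·52 + -2·16 = 116
  a_11 = 1·116 + 0·44 + 2·16 + -2·52 = 44
  a_12 = 1·44 + 0·116 + 2·44 + -2·16 = 100

1,0,2,-2 ; 100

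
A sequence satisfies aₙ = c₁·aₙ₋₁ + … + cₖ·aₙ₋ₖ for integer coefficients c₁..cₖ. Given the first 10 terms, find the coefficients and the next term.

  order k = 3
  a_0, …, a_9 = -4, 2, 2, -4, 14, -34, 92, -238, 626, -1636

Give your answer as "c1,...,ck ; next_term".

  a_3 = -2·2 + 2·2 + 1·-4 = -4
  a_4 = -2·-4 + 2·2 + 1·2 = 14
  a_5 = -2·14 + 2·-4 + 1·2 = -34
  a_6 = -2·-34 + 2·14 + 1·-4 = 92
  a_7 = -2·92 + 2·-34 + 1·14 = -238
  a_8 = -2·-238 + 2·92 + 1·-34 = 626
  a_9 = -2·626 + 2·-238 + 1·92 = -1636
  a_10 = -2·-1636 + 2·626 + 1·-238 = 4286

-2,2,1 ; 4286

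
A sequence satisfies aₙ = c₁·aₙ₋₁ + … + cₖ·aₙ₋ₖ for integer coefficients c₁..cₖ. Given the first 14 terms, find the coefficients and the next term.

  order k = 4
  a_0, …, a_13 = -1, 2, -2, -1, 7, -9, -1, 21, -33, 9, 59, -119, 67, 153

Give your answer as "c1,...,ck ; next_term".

  a_4 = -1·-1 + -2·-2 + 0·2 + -2·-1 = 7
  a_5 = -1·7 + -2·-1 + 0·-2 + -2·2 = -9
  a_6 = -1·-9 + -2·7 + 0·-1 + -2·-2 = -1
  a_7 = -1·-1 + -2·-9 + 0·7 + -2·-1 = 21
  a_8 = -1·21 + -2·-1 + 0·-9 + -2·7 = -33
  a_9 = -1·-33 + -2·21 + 0·-1 + -2·-9 = 9
  a_10 = -1·9 + -2·-33 + 0·21 + -2·-1 = 59
  a_11 = -1·59 + -2·9 + 0·-33 + -2·21 = -119
  a_12 = -1·-119 + -2·59 + 0·9 + -2·-33 = 67
  a_13 = -1·67 + -2·-119 + 0·59 + -2·9 = 153
  a_14 = -1·153 + -2·67 + 0·-119 + -2·59 = -405

-1,-2,0,-2 ; -405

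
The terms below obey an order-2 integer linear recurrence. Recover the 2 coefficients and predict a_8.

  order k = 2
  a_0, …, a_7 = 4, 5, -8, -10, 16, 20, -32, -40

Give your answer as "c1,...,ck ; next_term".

  a_2 = 0·5 + -2·4 = -8
  a_3 = 0·-8 + -2·5 = -10
  a_4 = 0·-10 + -2·-8 = 16
  a_5 = 0·16 + -2·-10 = 20
  a_6 = 0·20 + -2·16 = -32
  a_7 = 0·-32 + -2·20 = -40
  a_8 = 0·-40 + -2·-32 = 64

0,-2 ; 64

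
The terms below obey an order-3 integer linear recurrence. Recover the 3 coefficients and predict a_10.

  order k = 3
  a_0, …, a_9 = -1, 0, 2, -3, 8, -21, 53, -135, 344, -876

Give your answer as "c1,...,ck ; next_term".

  a_3 = -2·2 + 1·0 + -1·-1 = -3
  a_4 = -2·-3 + 1·2 + -1·0 = 8
  a_5 = -2·8 + 1·-3 + -1·2 = -21
  a_6 = -2·-21 + 1·8 + -1·-3 = 53
  a_7 = -2·53 + 1·-21 + -1·8 = -135
  a_8 = -2·-135 + 1·53 + -1·-21 = 344
  a_9 = -2·344 + 1·-135 + -1·53 = -876
  a_10 = -2·-876 + 1·344 + -1·-135 = 2231

-2,1,-1 ; 2231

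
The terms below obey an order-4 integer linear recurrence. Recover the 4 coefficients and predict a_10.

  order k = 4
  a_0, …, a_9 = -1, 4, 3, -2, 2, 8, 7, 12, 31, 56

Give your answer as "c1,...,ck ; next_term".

2,-1,2,-1 ; 98

  a_4 = 2·-2 + -1·3 + 2·4 + -1·-1 = 2
  a_5 = 2·2 + -1·-2 + 2·3 + -1·4 = 8
  a_6 = 2·8 + -1·2 + 2·-2 + -1·3 = 7
  a_7 = 2·7 + -1·8 + 2·2 + -1·-2 = 12
  a_8 = 2·12 + -1·7 + 2·8 + -1·2 = 31
  a_9 = 2·31 + -1·12 + 2·7 + -1·8 = 56
  a_10 = 2·56 + -1·31 + 2·12 + -1·7 = 98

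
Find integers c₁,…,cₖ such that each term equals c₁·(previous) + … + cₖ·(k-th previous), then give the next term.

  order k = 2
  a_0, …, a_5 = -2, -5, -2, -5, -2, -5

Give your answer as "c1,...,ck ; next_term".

  a_2 = 0·-5 + 1·-2 = -2
  a_3 = 0·-2 + 1·-5 = -5
  a_4 = 0·-5 + 1·-2 = -2
  a_5 = 0·-2 + 1·-5 = -5
  a_6 = 0·-5 + 1·-2 = -2

0,1 ; -2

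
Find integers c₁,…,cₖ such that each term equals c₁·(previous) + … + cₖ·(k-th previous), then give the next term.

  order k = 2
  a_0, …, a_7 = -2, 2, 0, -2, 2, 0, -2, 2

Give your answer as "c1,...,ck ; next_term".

-1,-1 ; 0

  a_2 = -1·2 + -1·-2 = 0
  a_3 = -1·0 + -1·2 = -2
  a_4 = -1·-2 + -1·0 = 2
  a_5 = -1·2 + -1·-2 = 0
  a_6 = -1·0 + -1·2 = -2
  a_7 = -1·-2 + -1·0 = 2
  a_8 = -1·2 + -1·-2 = 0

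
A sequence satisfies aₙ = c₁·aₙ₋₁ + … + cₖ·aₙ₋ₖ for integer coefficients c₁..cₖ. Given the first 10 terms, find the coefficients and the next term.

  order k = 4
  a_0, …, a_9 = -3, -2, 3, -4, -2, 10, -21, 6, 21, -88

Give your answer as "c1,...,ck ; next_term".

0,1,4,-1 ; 66

  a_4 = 0·-4 + 1·3 + 4·-2 + -1·-3 = -2
  a_5 = 0·-2 + 1·-4 + 4·3 + -1·-2 = 10
  a_6 = 0·10 + 1·-2 + 4·-4 + -1·3 = -21
  a_7 = 0·-21 + 1·10 + 4·-2 + -1·-4 = 6
  a_8 = 0·6 + 1·-21 + 4·10 + -1·-2 = 21
  a_9 = 0·21 + 1·6 + 4·-21 + -1·10 = -88
  a_10 = 0·-88 + 1·21 + 4·6 + -1·-21 = 66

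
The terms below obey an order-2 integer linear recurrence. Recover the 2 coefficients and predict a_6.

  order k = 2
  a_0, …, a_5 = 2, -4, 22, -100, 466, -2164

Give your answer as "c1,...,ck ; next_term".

  a_2 = -4·-4 + 3·2 = 22
  a_3 = -4·22 + 3·-4 = -100
  a_4 = -4·-100 + 3·22 = 466
  a_5 = -4·466 + 3·-100 = -2164
  a_6 = -4·-2164 + 3·466 = 10054

-4,3 ; 10054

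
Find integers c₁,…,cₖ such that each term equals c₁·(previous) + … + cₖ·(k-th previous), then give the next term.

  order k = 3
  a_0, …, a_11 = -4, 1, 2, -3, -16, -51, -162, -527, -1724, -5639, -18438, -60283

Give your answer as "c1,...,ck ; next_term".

4,-3,2 ; -197096

  a_3 = 4·2 + -3·1 + 2·-4 = -3
  a_4 = 4·-3 + -3·2 + 2·1 = -16
  a_5 = 4·-16 + -3·-3 + 2·2 = -51
  a_6 = 4·-51 + -3·-16 + 2·-3 = -162
  a_7 = 4·-162 + -3·-51 + 2·-16 = -527
  a_8 = 4·-527 + -3·-162 + 2·-51 = -1724
  a_9 = 4·-1724 + -3·-527 + 2·-162 = -5639
  a_10 = 4·-5639 + -3·-1724 + 2·-527 = -18438
  a_11 = 4·-18438 + -3·-5639 + 2·-1724 = -60283
  a_12 = 4·-60283 + -3·-18438 + 2·-5639 = -197096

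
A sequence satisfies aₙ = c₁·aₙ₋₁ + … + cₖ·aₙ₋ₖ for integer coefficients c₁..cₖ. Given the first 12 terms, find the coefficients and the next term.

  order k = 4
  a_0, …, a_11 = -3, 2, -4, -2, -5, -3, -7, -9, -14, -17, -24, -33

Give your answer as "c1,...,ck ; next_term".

  a_4 = 1·-2 + 0·-4 + 0·2 + 1·-3 = -5
  a_5 = 1·-5 + 0·-2 + 0·-4 + 1·2 = -3
  a_6 = 1·-3 + 0·-5 + 0·-2 + 1·-4 = -7
  a_7 = 1·-7 + 0·-3 + 0·-5 + 1·-2 = -9
  a_8 = 1·-9 + 0·-7 + 0·-3 + 1·-5 = -14
  a_9 = 1·-14 + 0·-9 + 0·-7 + 1·-3 = -17
  a_10 = 1·-17 + 0·-14 + 0·-9 + 1·-7 = -24
  a_11 = 1·-24 + 0·-17 + 0·-14 + 1·-9 = -33
  a_12 = 1·-33 + 0·-24 + 0·-17 + 1·-14 = -47

1,0,0,1 ; -47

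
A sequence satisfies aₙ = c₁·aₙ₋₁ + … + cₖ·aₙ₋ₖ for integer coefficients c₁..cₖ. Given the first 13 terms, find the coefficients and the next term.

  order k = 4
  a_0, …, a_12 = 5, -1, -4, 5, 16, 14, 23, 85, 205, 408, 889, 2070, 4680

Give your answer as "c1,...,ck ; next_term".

2,-1,3,1 ; 10365

  a_4 = 2·5 + -1·-4 + 3·-1 + 1·5 = 16
  a_5 = 2·16 + -1·5 + 3·-4 + 1·-1 = 14
  a_6 = 2·14 + -1·16 + 3·5 + 1·-4 = 23
  a_7 = 2·23 + -1·14 + 3·16 + 1·5 = 85
  a_8 = 2·85 + -1·23 + 3·14 + 1·16 = 205
  a_9 = 2·205 + -1·85 + 3·23 + 1·14 = 408
  a_10 = 2·408 + -1·205 + 3·85 + 1·23 = 889
  a_11 = 2·889 + -1·408 + 3·205 + 1·85 = 2070
  a_12 = 2·2070 + -1·889 + 3·408 + 1·205 = 4680
  a_13 = 2·4680 + -1·2070 + 3·889 + 1·408 = 10365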